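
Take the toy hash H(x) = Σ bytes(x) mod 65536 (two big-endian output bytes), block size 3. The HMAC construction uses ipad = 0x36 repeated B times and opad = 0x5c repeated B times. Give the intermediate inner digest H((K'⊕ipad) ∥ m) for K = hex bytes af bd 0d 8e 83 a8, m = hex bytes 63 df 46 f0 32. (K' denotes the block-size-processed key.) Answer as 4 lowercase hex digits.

0319

Key hex bytes af bd 0d 8e 83 a8 is 6 bytes > B = 3, so hash it first: H(key) = 03 32, then zero-pad to 3 bytes: K' = 03 32 00.
K' ⊕ ipad = 35 04 36.
Inner input = 35 04 36 ∥ 63 df 46 f0 32.
Inner hash: sum = 53+4+54+99+223+70+240+50 = 793 → 03 19.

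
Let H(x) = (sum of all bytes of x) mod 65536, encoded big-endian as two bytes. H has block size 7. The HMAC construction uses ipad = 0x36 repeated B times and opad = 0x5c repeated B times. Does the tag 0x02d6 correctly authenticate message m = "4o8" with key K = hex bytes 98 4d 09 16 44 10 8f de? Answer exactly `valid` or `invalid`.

Key hex bytes 98 4d 09 16 44 10 8f de is 8 bytes > B = 7, so hash it first: H(key) = 02 c5, then zero-pad to 7 bytes: K' = 02 c5 00 00 00 00 00.
K' ⊕ ipad = 34 f3 36 36 36 36 36; K' ⊕ opad = 5e 99 5c 5c 5c 5c 5c.
Inner hash: sum = 52+243+54+54+54+54+54+52+111+56 = 784 → 03 10.
Outer hash (recomputed tag): sum = 94+153+92+92+92+92+92+3+16 = 726 → 02 d6.
Recomputed tag = 02d6; claimed = 02d6 → match.

valid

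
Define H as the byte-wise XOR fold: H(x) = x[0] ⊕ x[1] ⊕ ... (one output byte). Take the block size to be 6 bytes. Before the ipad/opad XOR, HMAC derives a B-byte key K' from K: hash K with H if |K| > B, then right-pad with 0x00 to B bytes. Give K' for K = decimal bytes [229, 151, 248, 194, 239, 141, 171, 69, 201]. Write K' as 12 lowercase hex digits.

0d0000000000

|K| = 9 > B = 6, so first hash the key.
H(K): XOR e5⊕97⊕f8⊕c2⊕ef⊕8d⊕ab⊕45⊕c9 = 0d.
Zero-pad H(K) = 0d to 6 bytes: K' = 0d 00 00 00 00 00.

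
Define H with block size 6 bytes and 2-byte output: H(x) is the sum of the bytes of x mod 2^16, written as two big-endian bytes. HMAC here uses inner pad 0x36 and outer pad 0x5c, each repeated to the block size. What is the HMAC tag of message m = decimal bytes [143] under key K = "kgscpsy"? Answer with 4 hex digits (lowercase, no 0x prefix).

Key "kgscpsy" = 6b 67 73 63 70 73 79 is 7 bytes > B = 6, so hash it first: H(key) = 03 04, then zero-pad to 6 bytes: K' = 03 04 00 00 00 00.
K' ⊕ ipad = 35 32 36 36 36 36.  K' ⊕ opad = 5f 58 5c 5c 5c 5c.
Inner input = (K'⊕ipad) ∥ m = 35 32 36 36 36 36 ∥ 8f.
Inner hash: sum = 53+50+54+54+54+54+143 = 462 → 01 ce.
Outer input = (K'⊕opad) ∥ inner = 5f 58 5c 5c 5c 5c ∥ 01 ce.
Outer hash (tag): sum = 95+88+92+92+92+92+1+206 = 758 → 02 f6.

02f6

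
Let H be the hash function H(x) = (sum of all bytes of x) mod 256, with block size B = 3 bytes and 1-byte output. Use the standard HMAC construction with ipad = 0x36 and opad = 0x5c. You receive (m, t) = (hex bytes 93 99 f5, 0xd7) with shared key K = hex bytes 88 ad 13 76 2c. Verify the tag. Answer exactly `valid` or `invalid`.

valid

Key hex bytes 88 ad 13 76 2c is 5 bytes > B = 3, so hash it first: H(key) = ea, then zero-pad to 3 bytes: K' = ea 00 00.
K' ⊕ ipad = dc 36 36; K' ⊕ opad = b6 5c 5c.
Inner hash: sum = 220+54+54+147+153+245 = 873; mod 256 = 105 → 69.
Outer hash (recomputed tag): sum = 182+92+92+105 = 471; mod 256 = 215 → d7.
Recomputed tag = d7; claimed = d7 → match.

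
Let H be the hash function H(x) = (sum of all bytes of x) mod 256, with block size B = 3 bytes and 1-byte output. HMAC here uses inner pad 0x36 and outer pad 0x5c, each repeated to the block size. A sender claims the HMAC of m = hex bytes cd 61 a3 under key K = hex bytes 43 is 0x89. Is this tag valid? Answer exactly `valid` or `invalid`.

valid

Key hex bytes 43 is 1 byte ≤ B = 3; zero-pad to 3 bytes: K' = 43 00 00.
K' ⊕ ipad = 75 36 36; K' ⊕ opad = 1f 5c 5c.
Inner hash: sum = 117+54+54+205+97+163 = 690; mod 256 = 178 → b2.
Outer hash (recomputed tag): sum = 31+92+92+178 = 393; mod 256 = 137 → 89.
Recomputed tag = 89; claimed = 89 → match.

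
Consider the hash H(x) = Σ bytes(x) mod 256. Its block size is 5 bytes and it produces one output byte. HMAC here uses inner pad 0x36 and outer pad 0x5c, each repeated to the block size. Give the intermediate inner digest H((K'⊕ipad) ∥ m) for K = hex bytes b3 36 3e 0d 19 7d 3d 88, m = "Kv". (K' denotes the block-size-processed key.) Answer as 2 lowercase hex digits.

Key hex bytes b3 36 3e 0d 19 7d 3d 88 is 8 bytes > B = 5, so hash it first: H(key) = 8f, then zero-pad to 5 bytes: K' = 8f 00 00 00 00.
K' ⊕ ipad = b9 36 36 36 36.
Inner input = b9 36 36 36 36 ∥ 4b 76.
Inner hash: sum = 185+54+54+54+54+75+118 = 594; mod 256 = 82 → 52.

52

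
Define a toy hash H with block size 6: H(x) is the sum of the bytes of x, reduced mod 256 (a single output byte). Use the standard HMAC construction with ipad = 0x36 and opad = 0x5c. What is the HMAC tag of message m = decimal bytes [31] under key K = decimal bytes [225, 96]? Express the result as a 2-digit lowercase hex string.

8d

Key decimal bytes [225, 96] = e1 60 is 2 bytes ≤ B = 6; zero-pad to 6 bytes: K' = e1 60 00 00 00 00.
K' ⊕ ipad = d7 56 36 36 36 36.  K' ⊕ opad = bd 3c 5c 5c 5c 5c.
Inner input = (K'⊕ipad) ∥ m = d7 56 36 36 36 36 ∥ 1f.
Inner hash: sum = 215+86+54+54+54+54+31 = 548; mod 256 = 36 → 24.
Outer input = (K'⊕opad) ∥ inner = bd 3c 5c 5c 5c 5c ∥ 24.
Outer hash (tag): sum = 189+60+92+92+92+92+36 = 653; mod 256 = 141 → 8d.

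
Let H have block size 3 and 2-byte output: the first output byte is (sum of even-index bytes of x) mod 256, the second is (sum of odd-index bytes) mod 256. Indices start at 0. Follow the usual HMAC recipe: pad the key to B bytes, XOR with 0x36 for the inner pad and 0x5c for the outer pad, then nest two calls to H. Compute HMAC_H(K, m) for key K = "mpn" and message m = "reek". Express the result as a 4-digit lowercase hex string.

80af

Key "mpn" = 6d 70 6e is exactly B = 3 bytes: K' = 6d 70 6e.
K' ⊕ ipad = 5b 46 58.  K' ⊕ opad = 31 2c 32.
Inner input = (K'⊕ipad) ∥ m = 5b 46 58 ∥ 72 65 65 6b.
Inner hash: even-index sum = 387 mod 256 = 131; odd-index sum = 285 mod 256 = 29 → 83 1d.
Outer input = (K'⊕opad) ∥ inner = 31 2c 32 ∥ 83 1d.
Outer hash (tag): even-index sum = 128 mod 256 = 128; odd-index sum = 175 mod 256 = 175 → 80 af.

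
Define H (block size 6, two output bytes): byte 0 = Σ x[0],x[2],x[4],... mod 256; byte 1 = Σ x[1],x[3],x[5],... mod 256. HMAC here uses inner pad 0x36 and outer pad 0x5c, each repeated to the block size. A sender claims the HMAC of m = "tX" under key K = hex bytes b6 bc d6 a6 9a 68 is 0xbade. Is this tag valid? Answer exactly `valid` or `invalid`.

valid

Key hex bytes b6 bc d6 a6 9a 68 is exactly B = 6 bytes: K' = b6 bc d6 a6 9a 68.
K' ⊕ ipad = 80 8a e0 90 ac 5e; K' ⊕ opad = ea e0 8a fa c6 34.
Inner hash: even-index sum = 640 mod 256 = 128; odd-index sum = 464 mod 256 = 208 → 80 d0.
Outer hash (recomputed tag): even-index sum = 698 mod 256 = 186; odd-index sum = 734 mod 256 = 222 → ba de.
Recomputed tag = bade; claimed = bade → match.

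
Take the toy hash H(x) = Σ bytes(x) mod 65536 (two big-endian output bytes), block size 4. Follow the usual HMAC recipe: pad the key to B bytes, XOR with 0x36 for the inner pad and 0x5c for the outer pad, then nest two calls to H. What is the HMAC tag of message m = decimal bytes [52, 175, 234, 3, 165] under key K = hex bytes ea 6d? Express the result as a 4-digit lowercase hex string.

01bb

Key hex bytes ea 6d is 2 bytes ≤ B = 4; zero-pad to 4 bytes: K' = ea 6d 00 00.
K' ⊕ ipad = dc 5b 36 36.  K' ⊕ opad = b6 31 5c 5c.
Inner input = (K'⊕ipad) ∥ m = dc 5b 36 36 ∥ 34 af ea 03 a5.
Inner hash: sum = 220+91+54+54+52+175+234+3+165 = 1048 → 04 18.
Outer input = (K'⊕opad) ∥ inner = b6 31 5c 5c ∥ 04 18.
Outer hash (tag): sum = 182+49+92+92+4+24 = 443 → 01 bb.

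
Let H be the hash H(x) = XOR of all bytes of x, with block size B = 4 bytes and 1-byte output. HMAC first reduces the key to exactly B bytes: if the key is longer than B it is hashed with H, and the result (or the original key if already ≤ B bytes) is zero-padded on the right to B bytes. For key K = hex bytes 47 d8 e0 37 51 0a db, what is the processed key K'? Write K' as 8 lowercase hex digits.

c8000000

|K| = 7 > B = 4, so first hash the key.
H(K): XOR 47⊕d8⊕e0⊕37⊕51⊕0a⊕db = c8.
Zero-pad H(K) = c8 to 4 bytes: K' = c8 00 00 00.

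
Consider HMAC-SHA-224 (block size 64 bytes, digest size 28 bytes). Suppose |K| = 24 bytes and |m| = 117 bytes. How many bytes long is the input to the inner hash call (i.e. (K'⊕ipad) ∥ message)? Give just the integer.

181

Key is 24 ≤ 64 bytes, zero-padded: |K'| = 64.
Inner input = (K'⊕ipad) ∥ m → 64 + 117 = 181 bytes.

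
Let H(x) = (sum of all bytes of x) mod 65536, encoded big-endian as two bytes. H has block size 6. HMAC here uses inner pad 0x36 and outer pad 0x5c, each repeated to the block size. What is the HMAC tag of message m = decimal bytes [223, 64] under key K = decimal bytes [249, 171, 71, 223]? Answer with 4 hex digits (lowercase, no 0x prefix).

0347

Key decimal bytes [249, 171, 71, 223] = f9 ab 47 df is 4 bytes ≤ B = 6; zero-pad to 6 bytes: K' = f9 ab 47 df 00 00.
K' ⊕ ipad = cf 9d 71 e9 36 36.  K' ⊕ opad = a5 f7 1b 83 5c 5c.
Inner input = (K'⊕ipad) ∥ m = cf 9d 71 e9 36 36 ∥ df 40.
Inner hash: sum = 207+157+113+233+54+54+223+64 = 1105 → 04 51.
Outer input = (K'⊕opad) ∥ inner = a5 f7 1b 83 5c 5c ∥ 04 51.
Outer hash (tag): sum = 165+247+27+131+92+92+4+81 = 839 → 03 47.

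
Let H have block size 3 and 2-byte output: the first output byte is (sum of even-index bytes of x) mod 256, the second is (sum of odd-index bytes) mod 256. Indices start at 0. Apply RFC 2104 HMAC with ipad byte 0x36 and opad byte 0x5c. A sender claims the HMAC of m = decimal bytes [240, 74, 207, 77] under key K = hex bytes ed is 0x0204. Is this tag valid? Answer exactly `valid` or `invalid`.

valid

Key hex bytes ed is 1 byte ≤ B = 3; zero-pad to 3 bytes: K' = ed 00 00.
K' ⊕ ipad = db 36 36; K' ⊕ opad = b1 5c 5c.
Inner hash: even-index sum = 424 mod 256 = 168; odd-index sum = 501 mod 256 = 245 → a8 f5.
Outer hash (recomputed tag): even-index sum = 514 mod 256 = 2; odd-index sum = 260 mod 256 = 4 → 02 04.
Recomputed tag = 0204; claimed = 0204 → match.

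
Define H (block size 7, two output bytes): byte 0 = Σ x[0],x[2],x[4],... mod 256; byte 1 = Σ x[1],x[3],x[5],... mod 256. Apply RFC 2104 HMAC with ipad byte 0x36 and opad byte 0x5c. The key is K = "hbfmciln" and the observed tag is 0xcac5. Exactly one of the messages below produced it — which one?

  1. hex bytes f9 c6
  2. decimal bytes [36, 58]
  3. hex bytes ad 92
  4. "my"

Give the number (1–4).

1

Key "hbfmciln" = 68 62 66 6d 63 69 6c 6e is 8 bytes > B = 7, so hash it first: H(key) = 9d a6, then zero-pad to 7 bytes: K' = 9d a6 00 00 00 00 00.
K' ⊕ ipad = ab 90 36 36 36 36 36; K' ⊕ opad = c1 fa 5c 5c 5c 5c 5c.
m1: inner = H(ab 90 36 36 36 36 36 f9 c6) = 13 f5; tag = H(c1 fa 5c 5c 5c 5c 5c 13 f5) = cac5 ← matches
m2: inner = H(ab 90 36 36 36 36 36 24 3a) = 87 20; tag = H(c1 fa 5c 5c 5c 5c 5c 87 20) = f539
m3: inner = H(ab 90 36 36 36 36 36 ad 92) = df a9; tag = H(c1 fa 5c 5c 5c 5c 5c df a9) = 7e91
m4: inner = H(ab 90 36 36 36 36 36 6d 79) = c6 69; tag = H(c1 fa 5c 5c 5c 5c 5c c6 69) = 3e78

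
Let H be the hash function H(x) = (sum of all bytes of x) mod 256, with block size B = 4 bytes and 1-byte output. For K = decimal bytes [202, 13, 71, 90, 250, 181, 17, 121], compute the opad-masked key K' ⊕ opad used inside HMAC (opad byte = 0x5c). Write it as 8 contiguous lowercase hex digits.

ed5c5c5c

Key decimal bytes [202, 13, 71, 90, 250, 181, 17, 121] = ca 0d 47 5a fa b5 11 79 is 8 bytes > B = 4, so hash it first: H(key) = b1, then zero-pad to 4 bytes: K' = b1 00 00 00.
XOR each byte with 0x5c: b1⊕5c=ed, 00⊕5c=5c, 00⊕5c=5c, 00⊕5c=5c.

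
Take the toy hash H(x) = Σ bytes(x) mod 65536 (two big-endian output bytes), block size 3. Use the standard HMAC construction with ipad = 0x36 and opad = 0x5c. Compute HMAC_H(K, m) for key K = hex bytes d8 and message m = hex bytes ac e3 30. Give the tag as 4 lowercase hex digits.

Key hex bytes d8 is 1 byte ≤ B = 3; zero-pad to 3 bytes: K' = d8 00 00.
K' ⊕ ipad = ee 36 36.  K' ⊕ opad = 84 5c 5c.
Inner input = (K'⊕ipad) ∥ m = ee 36 36 ∥ ac e3 30.
Inner hash: sum = 238+54+54+172+227+48 = 793 → 03 19.
Outer input = (K'⊕opad) ∥ inner = 84 5c 5c ∥ 03 19.
Outer hash (tag): sum = 132+92+92+3+25 = 344 → 01 58.

0158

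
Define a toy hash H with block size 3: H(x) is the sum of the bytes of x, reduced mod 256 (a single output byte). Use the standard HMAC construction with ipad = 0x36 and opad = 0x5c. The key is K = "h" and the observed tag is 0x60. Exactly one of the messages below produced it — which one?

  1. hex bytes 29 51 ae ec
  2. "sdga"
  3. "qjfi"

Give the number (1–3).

3

Key "h" = 68 is 1 byte ≤ B = 3; zero-pad to 3 bytes: K' = 68 00 00.
K' ⊕ ipad = 5e 36 36; K' ⊕ opad = 34 5c 5c.
m1: inner = H(5e 36 36 29 51 ae ec) = de; tag = H(34 5c 5c de) = ca
m2: inner = H(5e 36 36 73 64 67 61) = 69; tag = H(34 5c 5c 69) = 55
m3: inner = H(5e 36 36 71 6a 66 69) = 74; tag = H(34 5c 5c 74) = 60 ← matches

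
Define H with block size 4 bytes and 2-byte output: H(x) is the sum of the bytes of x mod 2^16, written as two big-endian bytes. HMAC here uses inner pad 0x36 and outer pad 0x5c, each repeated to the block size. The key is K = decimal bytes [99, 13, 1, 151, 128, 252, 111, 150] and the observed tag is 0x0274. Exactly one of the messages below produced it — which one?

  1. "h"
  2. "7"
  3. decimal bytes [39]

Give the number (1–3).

3

Key decimal bytes [99, 13, 1, 151, 128, 252, 111, 150] = 63 0d 01 97 80 fc 6f 96 is 8 bytes > B = 4, so hash it first: H(key) = 03 89, then zero-pad to 4 bytes: K' = 03 89 00 00.
K' ⊕ ipad = 35 bf 36 36; K' ⊕ opad = 5f d5 5c 5c.
m1: inner = H(35 bf 36 36 68) = 01 c8; tag = H(5f d5 5c 5c 01 c8) = 02b5
m2: inner = H(35 bf 36 36 37) = 01 97; tag = H(5f d5 5c 5c 01 97) = 0284
m3: inner = H(35 bf 36 36 27) = 01 87; tag = H(5f d5 5c 5c 01 87) = 0274 ← matches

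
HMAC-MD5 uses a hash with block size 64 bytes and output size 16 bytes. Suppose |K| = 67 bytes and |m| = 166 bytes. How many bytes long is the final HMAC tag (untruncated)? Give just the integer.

The tag is one MD5 digest: 16 bytes.

16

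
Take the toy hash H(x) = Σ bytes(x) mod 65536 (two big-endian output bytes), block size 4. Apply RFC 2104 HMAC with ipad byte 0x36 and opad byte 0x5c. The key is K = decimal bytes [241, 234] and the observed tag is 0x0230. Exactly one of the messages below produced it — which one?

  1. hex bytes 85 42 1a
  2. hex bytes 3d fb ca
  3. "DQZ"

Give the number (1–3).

2

Key decimal bytes [241, 234] = f1 ea is 2 bytes ≤ B = 4; zero-pad to 4 bytes: K' = f1 ea 00 00.
K' ⊕ ipad = c7 dc 36 36; K' ⊕ opad = ad b6 5c 5c.
m1: inner = H(c7 dc 36 36 85 42 1a) = 02 f0; tag = H(ad b6 5c 5c 02 f0) = 030d
m2: inner = H(c7 dc 36 36 3d fb ca) = 04 11; tag = H(ad b6 5c 5c 04 11) = 0230 ← matches
m3: inner = H(c7 dc 36 36 44 51 5a) = 02 fe; tag = H(ad b6 5c 5c 02 fe) = 031b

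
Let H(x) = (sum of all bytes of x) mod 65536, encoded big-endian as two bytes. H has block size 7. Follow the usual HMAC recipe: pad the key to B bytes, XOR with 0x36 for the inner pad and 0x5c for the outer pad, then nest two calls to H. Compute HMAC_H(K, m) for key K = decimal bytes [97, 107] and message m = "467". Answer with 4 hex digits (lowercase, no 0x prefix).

02a5

Key decimal bytes [97, 107] = 61 6b is 2 bytes ≤ B = 7; zero-pad to 7 bytes: K' = 61 6b 00 00 00 00 00.
K' ⊕ ipad = 57 5d 36 36 36 36 36.  K' ⊕ opad = 3d 37 5c 5c 5c 5c 5c.
Inner input = (K'⊕ipad) ∥ m = 57 5d 36 36 36 36 36 ∥ 34 36 37.
Inner hash: sum = 87+93+54+54+54+54+54+52+54+55 = 611 → 02 63.
Outer input = (K'⊕opad) ∥ inner = 3d 37 5c 5c 5c 5c 5c ∥ 02 63.
Outer hash (tag): sum = 61+55+92+92+92+92+92+2+99 = 677 → 02 a5.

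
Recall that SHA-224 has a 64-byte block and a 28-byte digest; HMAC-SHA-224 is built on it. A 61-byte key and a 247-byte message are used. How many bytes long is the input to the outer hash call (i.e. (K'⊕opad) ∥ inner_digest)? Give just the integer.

Key is 61 ≤ 64 bytes, zero-padded: |K'| = 64.
Outer input = (K'⊕opad) ∥ H(inner) → 64 + 28 = 92 bytes.

92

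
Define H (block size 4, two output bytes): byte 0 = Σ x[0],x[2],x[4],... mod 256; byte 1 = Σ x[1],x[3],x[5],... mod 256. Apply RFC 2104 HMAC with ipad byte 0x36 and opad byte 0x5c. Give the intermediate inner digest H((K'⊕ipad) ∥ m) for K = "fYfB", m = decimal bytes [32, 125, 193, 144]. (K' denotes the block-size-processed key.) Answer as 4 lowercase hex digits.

81f0

Key "fYfB" = 66 59 66 42 is exactly B = 4 bytes: K' = 66 59 66 42.
K' ⊕ ipad = 50 6f 50 74.
Inner input = 50 6f 50 74 ∥ 20 7d c1 90.
Inner hash: even-index sum = 385 mod 256 = 129; odd-index sum = 496 mod 256 = 240 → 81 f0.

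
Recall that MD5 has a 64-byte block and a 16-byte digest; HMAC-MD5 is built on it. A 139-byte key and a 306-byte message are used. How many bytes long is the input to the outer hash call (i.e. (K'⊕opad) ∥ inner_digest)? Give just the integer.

Key is 139 > 64 bytes, so it is hashed to 16 bytes then zero-padded to 64: |K'| = 64.
Outer input = (K'⊕opad) ∥ H(inner) → 64 + 16 = 80 bytes.

80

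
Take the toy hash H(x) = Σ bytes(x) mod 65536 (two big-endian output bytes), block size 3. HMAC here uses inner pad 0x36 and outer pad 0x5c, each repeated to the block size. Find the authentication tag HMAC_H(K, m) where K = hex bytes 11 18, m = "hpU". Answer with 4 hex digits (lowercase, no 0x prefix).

Key hex bytes 11 18 is 2 bytes ≤ B = 3; zero-pad to 3 bytes: K' = 11 18 00.
K' ⊕ ipad = 27 2e 36.  K' ⊕ opad = 4d 44 5c.
Inner input = (K'⊕ipad) ∥ m = 27 2e 36 ∥ 68 70 55.
Inner hash: sum = 39+46+54+104+112+85 = 440 → 01 b8.
Outer input = (K'⊕opad) ∥ inner = 4d 44 5c ∥ 01 b8.
Outer hash (tag): sum = 77+68+92+1+184 = 422 → 01 a6.

01a6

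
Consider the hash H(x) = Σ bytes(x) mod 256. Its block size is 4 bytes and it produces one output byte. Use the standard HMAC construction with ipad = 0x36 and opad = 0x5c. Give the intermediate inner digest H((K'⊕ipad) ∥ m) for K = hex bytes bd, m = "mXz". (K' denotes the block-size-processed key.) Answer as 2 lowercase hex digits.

Key hex bytes bd is 1 byte ≤ B = 4; zero-pad to 4 bytes: K' = bd 00 00 00.
K' ⊕ ipad = 8b 36 36 36.
Inner input = 8b 36 36 36 ∥ 6d 58 7a.
Inner hash: sum = 139+54+54+54+109+88+122 = 620; mod 256 = 108 → 6c.

6c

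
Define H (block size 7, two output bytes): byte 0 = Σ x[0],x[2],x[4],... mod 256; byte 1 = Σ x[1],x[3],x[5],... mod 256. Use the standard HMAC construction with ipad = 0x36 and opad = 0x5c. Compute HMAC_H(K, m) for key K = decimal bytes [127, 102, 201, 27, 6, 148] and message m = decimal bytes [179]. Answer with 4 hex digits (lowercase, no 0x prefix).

Key decimal bytes [127, 102, 201, 27, 6, 148] = 7f 66 c9 1b 06 94 is 6 bytes ≤ B = 7; zero-pad to 7 bytes: K' = 7f 66 c9 1b 06 94 00.
K' ⊕ ipad = 49 50 ff 2d 30 a2 36.  K' ⊕ opad = 23 3a 95 47 5a c8 5c.
Inner input = (K'⊕ipad) ∥ m = 49 50 ff 2d 30 a2 36 ∥ b3.
Inner hash: even-index sum = 430 mod 256 = 174; odd-index sum = 466 mod 256 = 210 → ae d2.
Outer input = (K'⊕opad) ∥ inner = 23 3a 95 47 5a c8 5c ∥ ae d2.
Outer hash (tag): even-index sum = 576 mod 256 = 64; odd-index sum = 503 mod 256 = 247 → 40 f7.

40f7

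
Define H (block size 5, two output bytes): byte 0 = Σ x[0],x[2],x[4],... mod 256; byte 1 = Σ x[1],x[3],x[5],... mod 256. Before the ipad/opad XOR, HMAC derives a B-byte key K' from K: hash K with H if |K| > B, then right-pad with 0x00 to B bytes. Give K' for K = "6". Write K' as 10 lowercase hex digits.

Key "6" = 36 is 1 byte ≤ B = 5; zero-pad to 5 bytes: K' = 36 00 00 00 00.

3600000000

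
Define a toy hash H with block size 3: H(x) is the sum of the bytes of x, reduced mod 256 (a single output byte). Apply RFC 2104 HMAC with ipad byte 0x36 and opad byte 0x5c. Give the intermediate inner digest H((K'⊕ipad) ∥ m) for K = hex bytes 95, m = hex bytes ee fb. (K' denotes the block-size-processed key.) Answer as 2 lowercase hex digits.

Key hex bytes 95 is 1 byte ≤ B = 3; zero-pad to 3 bytes: K' = 95 00 00.
K' ⊕ ipad = a3 36 36.
Inner input = a3 36 36 ∥ ee fb.
Inner hash: sum = 163+54+54+238+251 = 760; mod 256 = 248 → f8.

f8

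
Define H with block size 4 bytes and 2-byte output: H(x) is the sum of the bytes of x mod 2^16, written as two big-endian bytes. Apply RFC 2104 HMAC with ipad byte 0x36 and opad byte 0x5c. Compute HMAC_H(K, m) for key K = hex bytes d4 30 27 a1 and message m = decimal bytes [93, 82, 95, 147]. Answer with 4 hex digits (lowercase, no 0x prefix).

02a0

Key hex bytes d4 30 27 a1 is exactly B = 4 bytes: K' = d4 30 27 a1.
K' ⊕ ipad = e2 06 11 97.  K' ⊕ opad = 88 6c 7b fd.
Inner input = (K'⊕ipad) ∥ m = e2 06 11 97 ∥ 5d 52 5f 93.
Inner hash: sum = 226+6+17+151+93+82+95+147 = 817 → 03 31.
Outer input = (K'⊕opad) ∥ inner = 88 6c 7b fd ∥ 03 31.
Outer hash (tag): sum = 136+108+123+253+3+49 = 672 → 02 a0.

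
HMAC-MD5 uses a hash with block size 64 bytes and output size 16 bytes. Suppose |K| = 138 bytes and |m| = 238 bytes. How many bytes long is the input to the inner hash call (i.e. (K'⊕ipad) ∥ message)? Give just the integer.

302

Key is 138 > 64 bytes, so it is hashed to 16 bytes then zero-padded to 64: |K'| = 64.
Inner input = (K'⊕ipad) ∥ m → 64 + 238 = 302 bytes.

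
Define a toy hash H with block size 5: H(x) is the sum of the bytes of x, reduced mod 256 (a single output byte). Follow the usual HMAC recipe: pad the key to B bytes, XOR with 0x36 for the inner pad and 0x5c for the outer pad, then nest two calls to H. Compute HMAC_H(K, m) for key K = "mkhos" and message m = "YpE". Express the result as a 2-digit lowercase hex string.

c0

Key "mkhos" = 6d 6b 68 6f 73 is exactly B = 5 bytes: K' = 6d 6b 68 6f 73.
K' ⊕ ipad = 5b 5d 5e 59 45.  K' ⊕ opad = 31 37 34 33 2f.
Inner input = (K'⊕ipad) ∥ m = 5b 5d 5e 59 45 ∥ 59 70 45.
Inner hash: sum = 91+93+94+89+69+89+112+69 = 706; mod 256 = 194 → c2.
Outer input = (K'⊕opad) ∥ inner = 31 37 34 33 2f ∥ c2.
Outer hash (tag): sum = 49+55+52+51+47+194 = 448; mod 256 = 192 → c0.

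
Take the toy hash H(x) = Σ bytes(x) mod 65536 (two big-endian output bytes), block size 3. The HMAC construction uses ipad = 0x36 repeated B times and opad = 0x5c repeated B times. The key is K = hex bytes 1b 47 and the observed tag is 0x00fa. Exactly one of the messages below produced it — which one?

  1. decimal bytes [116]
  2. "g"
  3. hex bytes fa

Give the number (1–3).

Key hex bytes 1b 47 is 2 bytes ≤ B = 3; zero-pad to 3 bytes: K' = 1b 47 00.
K' ⊕ ipad = 2d 71 36; K' ⊕ opad = 47 1b 5c.
m1: inner = H(2d 71 36 74) = 01 48; tag = H(47 1b 5c 01 48) = 0107
m2: inner = H(2d 71 36 67) = 01 3b; tag = H(47 1b 5c 01 3b) = 00fa ← matches
m3: inner = H(2d 71 36 fa) = 01 ce; tag = H(47 1b 5c 01 ce) = 018d

2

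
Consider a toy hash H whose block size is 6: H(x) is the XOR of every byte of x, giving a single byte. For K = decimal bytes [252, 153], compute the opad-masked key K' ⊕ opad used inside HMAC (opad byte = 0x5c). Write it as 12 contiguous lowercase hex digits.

Key decimal bytes [252, 153] = fc 99 is 2 bytes ≤ B = 6; zero-pad to 6 bytes: K' = fc 99 00 00 00 00.
XOR each byte with 0x5c: fc⊕5c=a0, 99⊕5c=c5, 00⊕5c=5c, 00⊕5c=5c, 00⊕5c=5c, 00⊕5c=5c.

a0c55c5c5c5c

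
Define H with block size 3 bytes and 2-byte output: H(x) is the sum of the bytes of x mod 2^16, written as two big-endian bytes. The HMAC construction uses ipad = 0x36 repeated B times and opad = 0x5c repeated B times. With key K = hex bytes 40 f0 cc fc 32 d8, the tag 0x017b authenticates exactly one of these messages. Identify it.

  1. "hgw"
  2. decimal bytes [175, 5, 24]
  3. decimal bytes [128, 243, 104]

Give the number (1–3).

2

Key hex bytes 40 f0 cc fc 32 d8 is 6 bytes > B = 3, so hash it first: H(key) = 04 02, then zero-pad to 3 bytes: K' = 04 02 00.
K' ⊕ ipad = 32 34 36; K' ⊕ opad = 58 5e 5c.
m1: inner = H(32 34 36 68 67 77) = 01 e2; tag = H(58 5e 5c 01 e2) = 01f5
m2: inner = H(32 34 36 af 05 18) = 01 68; tag = H(58 5e 5c 01 68) = 017b ← matches
m3: inner = H(32 34 36 80 f3 68) = 02 77; tag = H(58 5e 5c 02 77) = 018b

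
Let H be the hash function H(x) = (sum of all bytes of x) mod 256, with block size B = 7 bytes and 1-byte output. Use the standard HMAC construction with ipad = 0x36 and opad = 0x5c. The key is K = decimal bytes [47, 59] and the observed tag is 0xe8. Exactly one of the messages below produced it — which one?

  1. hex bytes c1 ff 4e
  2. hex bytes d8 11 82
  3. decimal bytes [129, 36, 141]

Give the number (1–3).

Key decimal bytes [47, 59] = 2f 3b is 2 bytes ≤ B = 7; zero-pad to 7 bytes: K' = 2f 3b 00 00 00 00 00.
K' ⊕ ipad = 19 0d 36 36 36 36 36; K' ⊕ opad = 73 67 5c 5c 5c 5c 5c.
m1: inner = H(19 0d 36 36 36 36 36 c1 ff 4e) = 42; tag = H(73 67 5c 5c 5c 5c 5c 42) = e8 ← matches
m2: inner = H(19 0d 36 36 36 36 36 d8 11 82) = 9f; tag = H(73 67 5c 5c 5c 5c 5c 9f) = 45
m3: inner = H(19 0d 36 36 36 36 36 81 24 8d) = 66; tag = H(73 67 5c 5c 5c 5c 5c 66) = 0c

1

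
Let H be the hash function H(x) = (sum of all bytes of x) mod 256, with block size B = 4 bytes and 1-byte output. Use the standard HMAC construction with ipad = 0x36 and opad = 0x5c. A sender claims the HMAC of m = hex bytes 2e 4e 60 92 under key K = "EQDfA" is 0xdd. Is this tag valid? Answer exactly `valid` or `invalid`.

invalid

Key "EQDfA" = 45 51 44 66 41 is 5 bytes > B = 4, so hash it first: H(key) = 81, then zero-pad to 4 bytes: K' = 81 00 00 00.
K' ⊕ ipad = b7 36 36 36; K' ⊕ opad = dd 5c 5c 5c.
Inner hash: sum = 183+54+54+54+46+78+96+146 = 711; mod 256 = 199 → c7.
Outer hash (recomputed tag): sum = 221+92+92+92+199 = 696; mod 256 = 184 → b8.
Recomputed tag = b8; claimed = dd → mismatch.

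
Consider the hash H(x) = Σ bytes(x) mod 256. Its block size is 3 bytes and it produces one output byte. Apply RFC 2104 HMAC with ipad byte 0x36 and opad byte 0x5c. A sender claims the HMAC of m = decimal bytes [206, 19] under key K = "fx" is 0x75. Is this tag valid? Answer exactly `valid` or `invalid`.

invalid

Key "fx" = 66 78 is 2 bytes ≤ B = 3; zero-pad to 3 bytes: K' = 66 78 00.
K' ⊕ ipad = 50 4e 36; K' ⊕ opad = 3a 24 5c.
Inner hash: sum = 80+78+54+206+19 = 437; mod 256 = 181 → b5.
Outer hash (recomputed tag): sum = 58+36+92+181 = 367; mod 256 = 111 → 6f.
Recomputed tag = 6f; claimed = 75 → mismatch.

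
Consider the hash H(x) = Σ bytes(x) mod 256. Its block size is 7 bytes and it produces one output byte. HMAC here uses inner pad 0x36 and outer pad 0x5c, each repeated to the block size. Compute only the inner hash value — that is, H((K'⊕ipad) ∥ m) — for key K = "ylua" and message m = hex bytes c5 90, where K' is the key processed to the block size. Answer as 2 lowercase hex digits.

3a

Key "ylua" = 79 6c 75 61 is 4 bytes ≤ B = 7; zero-pad to 7 bytes: K' = 79 6c 75 61 00 00 00.
K' ⊕ ipad = 4f 5a 43 57 36 36 36.
Inner input = 4f 5a 43 57 36 36 36 ∥ c5 90.
Inner hash: sum = 79+90+67+87+54+54+54+197+144 = 826; mod 256 = 58 → 3a.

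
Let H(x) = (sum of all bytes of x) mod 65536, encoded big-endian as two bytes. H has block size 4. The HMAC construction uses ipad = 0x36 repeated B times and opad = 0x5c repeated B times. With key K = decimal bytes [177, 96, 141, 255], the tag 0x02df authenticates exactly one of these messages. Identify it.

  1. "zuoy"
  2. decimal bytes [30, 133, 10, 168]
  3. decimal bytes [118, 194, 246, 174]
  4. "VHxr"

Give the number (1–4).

3

Key decimal bytes [177, 96, 141, 255] = b1 60 8d ff is exactly B = 4 bytes: K' = b1 60 8d ff.
K' ⊕ ipad = 87 56 bb c9; K' ⊕ opad = ed 3c d1 a3.
m1: inner = H(87 56 bb c9 7a 75 6f 79) = 04 38; tag = H(ed 3c d1 a3 04 38) = 02d9
m2: inner = H(87 56 bb c9 1e 85 0a a8) = 03 b6; tag = H(ed 3c d1 a3 03 b6) = 0356
m3: inner = H(87 56 bb c9 76 c2 f6 ae) = 05 3d; tag = H(ed 3c d1 a3 05 3d) = 02df ← matches
m4: inner = H(87 56 bb c9 56 48 78 72) = 03 e9; tag = H(ed 3c d1 a3 03 e9) = 0389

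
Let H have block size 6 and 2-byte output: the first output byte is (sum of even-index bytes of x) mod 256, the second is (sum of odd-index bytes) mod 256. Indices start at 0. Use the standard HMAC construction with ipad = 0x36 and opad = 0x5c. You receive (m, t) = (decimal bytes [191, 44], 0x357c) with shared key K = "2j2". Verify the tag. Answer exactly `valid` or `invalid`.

invalid

Key "2j2" = 32 6a 32 is 3 bytes ≤ B = 6; zero-pad to 6 bytes: K' = 32 6a 32 00 00 00.
K' ⊕ ipad = 04 5c 04 36 36 36; K' ⊕ opad = 6e 36 6e 5c 5c 5c.
Inner hash: even-index sum = 253 mod 256 = 253; odd-index sum = 244 mod 256 = 244 → fd f4.
Outer hash (recomputed tag): even-index sum = 565 mod 256 = 53; odd-index sum = 482 mod 256 = 226 → 35 e2.
Recomputed tag = 35e2; claimed = 357c → mismatch.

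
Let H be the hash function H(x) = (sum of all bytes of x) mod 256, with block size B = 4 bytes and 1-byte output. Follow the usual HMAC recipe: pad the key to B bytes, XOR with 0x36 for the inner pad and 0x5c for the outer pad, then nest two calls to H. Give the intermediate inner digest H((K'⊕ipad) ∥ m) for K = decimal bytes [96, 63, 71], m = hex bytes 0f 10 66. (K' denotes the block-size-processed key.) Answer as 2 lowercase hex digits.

Key decimal bytes [96, 63, 71] = 60 3f 47 is 3 bytes ≤ B = 4; zero-pad to 4 bytes: K' = 60 3f 47 00.
K' ⊕ ipad = 56 09 71 36.
Inner input = 56 09 71 36 ∥ 0f 10 66.
Inner hash: sum = 86+9+113+54+15+16+102 = 395; mod 256 = 139 → 8b.

8b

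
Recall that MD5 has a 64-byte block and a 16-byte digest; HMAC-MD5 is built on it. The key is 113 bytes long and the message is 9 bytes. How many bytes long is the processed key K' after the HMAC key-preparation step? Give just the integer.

64

Key is 113 > 64 bytes, so it is hashed to 16 bytes then zero-padded to 64: |K'| = 64.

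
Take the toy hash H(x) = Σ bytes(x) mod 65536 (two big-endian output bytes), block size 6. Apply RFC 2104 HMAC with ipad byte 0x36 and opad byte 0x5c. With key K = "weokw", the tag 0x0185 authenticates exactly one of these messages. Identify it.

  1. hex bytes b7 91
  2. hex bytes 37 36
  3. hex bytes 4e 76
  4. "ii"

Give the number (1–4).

2

Key "weokw" = 77 65 6f 6b 77 is 5 bytes ≤ B = 6; zero-pad to 6 bytes: K' = 77 65 6f 6b 77 00.
K' ⊕ ipad = 41 53 59 5d 41 36; K' ⊕ opad = 2b 39 33 37 2b 5c.
m1: inner = H(41 53 59 5d 41 36 b7 91) = 03 09; tag = H(2b 39 33 37 2b 5c 03 09) = 0161
m2: inner = H(41 53 59 5d 41 36 37 36) = 02 2e; tag = H(2b 39 33 37 2b 5c 02 2e) = 0185 ← matches
m3: inner = H(41 53 59 5d 41 36 4e 76) = 02 85; tag = H(2b 39 33 37 2b 5c 02 85) = 01dc
m4: inner = H(41 53 59 5d 41 36 69 69) = 02 93; tag = H(2b 39 33 37 2b 5c 02 93) = 01ea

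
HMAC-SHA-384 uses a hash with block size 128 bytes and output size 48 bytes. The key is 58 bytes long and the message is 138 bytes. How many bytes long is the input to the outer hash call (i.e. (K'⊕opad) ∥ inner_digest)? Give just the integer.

Key is 58 ≤ 128 bytes, zero-padded: |K'| = 128.
Outer input = (K'⊕opad) ∥ H(inner) → 128 + 48 = 176 bytes.

176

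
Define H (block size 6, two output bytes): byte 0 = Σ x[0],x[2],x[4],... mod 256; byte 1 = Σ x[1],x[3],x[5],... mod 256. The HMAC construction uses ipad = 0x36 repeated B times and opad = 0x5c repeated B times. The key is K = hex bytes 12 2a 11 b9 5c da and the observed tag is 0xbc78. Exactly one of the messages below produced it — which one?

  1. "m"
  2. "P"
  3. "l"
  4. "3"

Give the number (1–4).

3

Key hex bytes 12 2a 11 b9 5c da is exactly B = 6 bytes: K' = 12 2a 11 b9 5c da.
K' ⊕ ipad = 24 1c 27 8f 6a ec; K' ⊕ opad = 4e 76 4d e5 00 86.
m1: inner = H(24 1c 27 8f 6a ec 6d) = 22 97; tag = H(4e 76 4d e5 00 86 22 97) = bd78
m2: inner = H(24 1c 27 8f 6a ec 50) = 05 97; tag = H(4e 76 4d e5 00 86 05 97) = a078
m3: inner = H(24 1c 27 8f 6a ec 6c) = 21 97; tag = H(4e 76 4d e5 00 86 21 97) = bc78 ← matches
m4: inner = H(24 1c 27 8f 6a ec 33) = e8 97; tag = H(4e 76 4d e5 00 86 e8 97) = 8378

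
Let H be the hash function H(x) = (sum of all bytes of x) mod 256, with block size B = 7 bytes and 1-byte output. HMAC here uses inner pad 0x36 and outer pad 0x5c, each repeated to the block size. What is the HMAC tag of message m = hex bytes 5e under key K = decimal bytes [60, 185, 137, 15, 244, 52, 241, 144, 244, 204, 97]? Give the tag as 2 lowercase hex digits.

Key decimal bytes [60, 185, 137, 15, 244, 52, 241, 144, 244, 204, 97] = 3c b9 89 0f f4 34 f1 90 f4 cc 61 is 11 bytes > B = 7, so hash it first: H(key) = 57, then zero-pad to 7 bytes: K' = 57 00 00 00 00 00 00.
K' ⊕ ipad = 61 36 36 36 36 36 36.  K' ⊕ opad = 0b 5c 5c 5c 5c 5c 5c.
Inner input = (K'⊕ipad) ∥ m = 61 36 36 36 36 36 36 ∥ 5e.
Inner hash: sum = 97+54+54+54+54+54+54+94 = 515; mod 256 = 3 → 03.
Outer input = (K'⊕opad) ∥ inner = 0b 5c 5c 5c 5c 5c 5c ∥ 03.
Outer hash (tag): sum = 11+92+92+92+92+92+92+3 = 566; mod 256 = 54 → 36.

36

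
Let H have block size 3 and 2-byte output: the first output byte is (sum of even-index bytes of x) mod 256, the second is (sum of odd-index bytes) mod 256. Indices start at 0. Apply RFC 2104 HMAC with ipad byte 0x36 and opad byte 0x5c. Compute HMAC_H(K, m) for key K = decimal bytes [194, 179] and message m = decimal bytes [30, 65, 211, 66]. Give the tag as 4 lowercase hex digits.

Key decimal bytes [194, 179] = c2 b3 is 2 bytes ≤ B = 3; zero-pad to 3 bytes: K' = c2 b3 00.
K' ⊕ ipad = f4 85 36.  K' ⊕ opad = 9e ef 5c.
Inner input = (K'⊕ipad) ∥ m = f4 85 36 ∥ 1e 41 d3 42.
Inner hash: even-index sum = 429 mod 256 = 173; odd-index sum = 374 mod 256 = 118 → ad 76.
Outer input = (K'⊕opad) ∥ inner = 9e ef 5c ∥ ad 76.
Outer hash (tag): even-index sum = 368 mod 256 = 112; odd-index sum = 412 mod 256 = 156 → 70 9c.

709c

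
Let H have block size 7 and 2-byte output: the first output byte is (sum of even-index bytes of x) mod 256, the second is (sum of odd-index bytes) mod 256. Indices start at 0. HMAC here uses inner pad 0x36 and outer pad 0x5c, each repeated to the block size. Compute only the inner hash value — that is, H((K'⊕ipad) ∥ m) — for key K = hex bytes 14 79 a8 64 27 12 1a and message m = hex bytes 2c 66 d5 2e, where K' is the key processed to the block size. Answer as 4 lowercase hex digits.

91c6

Key hex bytes 14 79 a8 64 27 12 1a is exactly B = 7 bytes: K' = 14 79 a8 64 27 12 1a.
K' ⊕ ipad = 22 4f 9e 52 11 24 2c.
Inner input = 22 4f 9e 52 11 24 2c ∥ 2c 66 d5 2e.
Inner hash: even-index sum = 401 mod 256 = 145; odd-index sum = 454 mod 256 = 198 → 91 c6.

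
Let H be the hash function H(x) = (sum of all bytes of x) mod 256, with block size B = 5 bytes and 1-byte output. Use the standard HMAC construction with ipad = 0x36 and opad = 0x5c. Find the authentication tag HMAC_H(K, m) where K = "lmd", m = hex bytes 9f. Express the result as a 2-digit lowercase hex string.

63

Key "lmd" = 6c 6d 64 is 3 bytes ≤ B = 5; zero-pad to 5 bytes: K' = 6c 6d 64 00 00.
K' ⊕ ipad = 5a 5b 52 36 36.  K' ⊕ opad = 30 31 38 5c 5c.
Inner input = (K'⊕ipad) ∥ m = 5a 5b 52 36 36 ∥ 9f.
Inner hash: sum = 90+91+82+54+54+159 = 530; mod 256 = 18 → 12.
Outer input = (K'⊕opad) ∥ inner = 30 31 38 5c 5c ∥ 12.
Outer hash (tag): sum = 48+49+56+92+92+18 = 355; mod 256 = 99 → 63.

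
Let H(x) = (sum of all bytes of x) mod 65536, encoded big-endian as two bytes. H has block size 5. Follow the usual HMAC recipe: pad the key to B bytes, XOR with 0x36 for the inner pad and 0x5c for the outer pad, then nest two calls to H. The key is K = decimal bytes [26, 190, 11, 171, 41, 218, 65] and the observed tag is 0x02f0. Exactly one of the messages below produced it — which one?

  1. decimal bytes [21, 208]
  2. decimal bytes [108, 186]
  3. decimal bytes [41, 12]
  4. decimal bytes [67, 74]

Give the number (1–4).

Key decimal bytes [26, 190, 11, 171, 41, 218, 65] = 1a be 0b ab 29 da 41 is 7 bytes > B = 5, so hash it first: H(key) = 02 d2, then zero-pad to 5 bytes: K' = 02 d2 00 00 00.
K' ⊕ ipad = 34 e4 36 36 36; K' ⊕ opad = 5e 8e 5c 5c 5c.
m1: inner = H(34 e4 36 36 36 15 d0) = 02 9f; tag = H(5e 8e 5c 5c 5c 02 9f) = 02a1
m2: inner = H(34 e4 36 36 36 6c ba) = 02 e0; tag = H(5e 8e 5c 5c 5c 02 e0) = 02e2
m3: inner = H(34 e4 36 36 36 29 0c) = 01 ef; tag = H(5e 8e 5c 5c 5c 01 ef) = 02f0 ← matches
m4: inner = H(34 e4 36 36 36 43 4a) = 02 47; tag = H(5e 8e 5c 5c 5c 02 47) = 0249

3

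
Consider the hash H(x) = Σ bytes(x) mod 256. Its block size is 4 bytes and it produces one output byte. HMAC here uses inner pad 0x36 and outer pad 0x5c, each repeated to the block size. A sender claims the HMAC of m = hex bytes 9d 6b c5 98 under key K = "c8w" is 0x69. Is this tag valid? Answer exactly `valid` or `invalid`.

Key "c8w" = 63 38 77 is 3 bytes ≤ B = 4; zero-pad to 4 bytes: K' = 63 38 77 00.
K' ⊕ ipad = 55 0e 41 36; K' ⊕ opad = 3f 64 2b 5c.
Inner hash: sum = 85+14+65+54+157+107+197+152 = 831; mod 256 = 63 → 3f.
Outer hash (recomputed tag): sum = 63+100+43+92+63 = 361; mod 256 = 105 → 69.
Recomputed tag = 69; claimed = 69 → match.

valid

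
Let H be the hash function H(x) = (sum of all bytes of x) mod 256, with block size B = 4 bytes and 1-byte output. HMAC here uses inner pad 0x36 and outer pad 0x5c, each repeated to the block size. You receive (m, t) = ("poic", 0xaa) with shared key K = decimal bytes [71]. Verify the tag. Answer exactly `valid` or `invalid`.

Key decimal bytes [71] = 47 is 1 byte ≤ B = 4; zero-pad to 4 bytes: K' = 47 00 00 00.
K' ⊕ ipad = 71 36 36 36; K' ⊕ opad = 1b 5c 5c 5c.
Inner hash: sum = 113+54+54+54+112+111+105+99 = 702; mod 256 = 190 → be.
Outer hash (recomputed tag): sum = 27+92+92+92+190 = 493; mod 256 = 237 → ed.
Recomputed tag = ed; claimed = aa → mismatch.

invalid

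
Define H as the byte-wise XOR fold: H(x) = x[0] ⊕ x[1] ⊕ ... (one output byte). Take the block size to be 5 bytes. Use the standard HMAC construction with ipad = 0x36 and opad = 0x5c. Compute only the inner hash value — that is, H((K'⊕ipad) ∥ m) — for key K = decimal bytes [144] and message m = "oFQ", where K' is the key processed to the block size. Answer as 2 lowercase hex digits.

Key decimal bytes [144] = 90 is 1 byte ≤ B = 5; zero-pad to 5 bytes: K' = 90 00 00 00 00.
K' ⊕ ipad = a6 36 36 36 36.
Inner input = a6 36 36 36 36 ∥ 6f 46 51.
Inner hash: XOR a6⊕36⊕36⊕36⊕36⊕6f⊕46⊕51 = de.

de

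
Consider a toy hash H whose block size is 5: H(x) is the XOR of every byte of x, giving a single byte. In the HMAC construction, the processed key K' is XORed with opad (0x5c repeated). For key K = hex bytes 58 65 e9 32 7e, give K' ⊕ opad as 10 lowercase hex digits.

0439b56e22

Key hex bytes 58 65 e9 32 7e is exactly B = 5 bytes: K' = 58 65 e9 32 7e.
XOR each byte with 0x5c: 58⊕5c=04, 65⊕5c=39, e9⊕5c=b5, 32⊕5c=6e, 7e⊕5c=22.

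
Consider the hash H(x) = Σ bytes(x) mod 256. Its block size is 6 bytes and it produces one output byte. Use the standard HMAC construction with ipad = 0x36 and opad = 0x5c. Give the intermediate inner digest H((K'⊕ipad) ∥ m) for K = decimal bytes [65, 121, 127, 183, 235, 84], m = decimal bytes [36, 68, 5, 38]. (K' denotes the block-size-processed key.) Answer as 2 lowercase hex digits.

Key decimal bytes [65, 121, 127, 183, 235, 84] = 41 79 7f b7 eb 54 is exactly B = 6 bytes: K' = 41 79 7f b7 eb 54.
K' ⊕ ipad = 77 4f 49 81 dd 62.
Inner input = 77 4f 49 81 dd 62 ∥ 24 44 05 26.
Inner hash: sum = 119+79+73+129+221+98+36+68+5+38 = 866; mod 256 = 98 → 62.

62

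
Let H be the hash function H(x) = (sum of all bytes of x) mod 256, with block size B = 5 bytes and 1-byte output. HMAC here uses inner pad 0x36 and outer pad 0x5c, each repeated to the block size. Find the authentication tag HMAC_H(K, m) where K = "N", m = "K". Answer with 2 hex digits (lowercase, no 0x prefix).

Key "N" = 4e is 1 byte ≤ B = 5; zero-pad to 5 bytes: K' = 4e 00 00 00 00.
K' ⊕ ipad = 78 36 36 36 36.  K' ⊕ opad = 12 5c 5c 5c 5c.
Inner input = (K'⊕ipad) ∥ m = 78 36 36 36 36 ∥ 4b.
Inner hash: sum = 120+54+54+54+54+75 = 411; mod 256 = 155 → 9b.
Outer input = (K'⊕opad) ∥ inner = 12 5c 5c 5c 5c ∥ 9b.
Outer hash (tag): sum = 18+92+92+92+92+155 = 541; mod 256 = 29 → 1d.

1d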